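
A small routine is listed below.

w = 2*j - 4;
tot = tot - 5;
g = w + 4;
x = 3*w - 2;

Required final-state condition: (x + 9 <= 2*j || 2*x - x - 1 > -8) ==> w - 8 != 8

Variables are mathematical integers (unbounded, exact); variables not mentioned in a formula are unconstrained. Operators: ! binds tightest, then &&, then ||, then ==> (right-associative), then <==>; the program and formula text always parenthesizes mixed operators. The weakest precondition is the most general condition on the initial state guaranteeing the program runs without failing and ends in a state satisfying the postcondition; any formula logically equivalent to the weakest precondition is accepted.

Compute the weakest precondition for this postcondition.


Working backward. After the program, the postcondition (x + 9 <= 2*j || 2*x - x - 1 > -8) ==> w - 8 != 8 must hold; in canonical form it is (x <= 2*j - 9 || x > -7) ==> w != 16.
Before x := 3*w - 2: (3*w <= 2*j - 7 || 3*w > -5) ==> w != 16
Before g := w + 4: (3*w <= 2*j - 7 || 3*w > -5) ==> w != 16
Before tot := tot - 5: (3*w <= 2*j - 7 || 3*w > -5) ==> w != 16
Before w := 2*j - 4: (4*j <= 5 || 6*j > 7) ==> 2*j != 20
Answer: WP = (4*j <= 5 || 6*j > 7) ==> 2*j != 20


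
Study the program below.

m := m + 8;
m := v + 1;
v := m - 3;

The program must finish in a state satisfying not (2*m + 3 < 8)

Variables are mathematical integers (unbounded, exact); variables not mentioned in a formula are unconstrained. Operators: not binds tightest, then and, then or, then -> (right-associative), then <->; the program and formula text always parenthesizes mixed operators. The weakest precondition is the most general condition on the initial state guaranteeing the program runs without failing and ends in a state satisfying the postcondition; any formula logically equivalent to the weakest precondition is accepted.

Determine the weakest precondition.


Working backward. After the program, the postcondition not (2*m + 3 < 8) must hold; in canonical form it is not (2*m < 5).
Before v := m - 3: not (2*m < 5)
Before m := v + 1: not (2*v < 3)
Before m := m + 8: not (2*v < 3)
Answer: WP = not (2*v < 3)


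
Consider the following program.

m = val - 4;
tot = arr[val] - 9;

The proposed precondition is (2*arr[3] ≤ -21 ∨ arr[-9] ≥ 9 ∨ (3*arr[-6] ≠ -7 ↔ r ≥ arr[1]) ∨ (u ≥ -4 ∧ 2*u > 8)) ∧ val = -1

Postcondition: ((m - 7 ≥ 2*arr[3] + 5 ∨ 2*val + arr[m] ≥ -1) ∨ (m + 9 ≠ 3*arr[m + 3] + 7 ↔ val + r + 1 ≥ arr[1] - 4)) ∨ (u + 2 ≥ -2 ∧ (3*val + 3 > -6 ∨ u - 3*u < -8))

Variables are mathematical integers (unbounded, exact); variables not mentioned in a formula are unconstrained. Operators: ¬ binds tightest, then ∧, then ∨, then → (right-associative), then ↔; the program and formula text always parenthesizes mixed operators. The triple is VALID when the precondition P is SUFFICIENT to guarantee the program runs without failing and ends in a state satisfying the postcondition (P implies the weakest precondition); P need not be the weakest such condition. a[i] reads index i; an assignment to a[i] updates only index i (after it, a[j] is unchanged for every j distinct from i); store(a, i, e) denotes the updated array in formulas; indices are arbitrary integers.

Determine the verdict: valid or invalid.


Working backward. After the program, the postcondition ((m - 7 ≥ 2*arr[3] + 5 ∨ 2*val + arr[m] ≥ -1) ∨ (m + 9 ≠ 3*arr[m + 3] + 7 ↔ val + r + 1 ≥ arr[1] - 4)) ∨ (u + 2 ≥ -2 ∧ (3*val + 3 > -6 ∨ u - 3*u < -8)) must hold; in canonical form it is m ≥ 2*arr[3] + 12 ∨ arr[m] + 2*val ≥ -1 ∨ (m ≠ 3*arr[m + 3] - 2 ↔ r + val ≥ arr[1] - 5) ∨ (u ≥ -4 ∧ (3*val > -9 ∨ 2*u > 8)).
Before tot := arr[val] - 9: m ≥ 2*arr[3] + 12 ∨ arr[m] + 2*val ≥ -1 ∨ (m ≠ 3*arr[m + 3] - 2 ↔ r + val ≥ arr[1] - 5) ∨ (u ≥ -4 ∧ (3*val > -9 ∨ 2*u > 8))
Before m := val - 4: val ≥ 2*arr[3] + 16 ∨ arr[val - 4] + 2*val ≥ -1 ∨ (val ≠ 3*arr[val - 1] + 2 ↔ r + val ≥ arr[1] - 5) ∨ (u ≥ -4 ∧ (3*val > -9 ∨ 2*u > 8))
The weakest precondition is val ≥ 2*arr[3] + 16 ∨ arr[val - 4] + 2*val ≥ -1 ∨ (val ≠ 3*arr[val - 1] + 2 ↔ r + val ≥ arr[1] - 5) ∨ (u ≥ -4 ∧ (3*val > -9 ∨ 2*u > 8)).
Check whether (2*arr[3] ≤ -21 ∨ arr[-9] ≥ 9 ∨ (3*arr[-6] ≠ -7 ↔ r ≥ arr[1]) ∨ (u ≥ -4 ∧ 2*u > 8)) ∧ val = -1 implies it.
Countermodel: at the initial state arr = {[-9] = 9, [-6] = 0, [-5] = -15521, [-2] = 4, [1] = 0, [3] = 7040, elsewhere 0}, r = -5, u = -5, val = -1, the precondition holds but the weakest precondition fails.
Answer: invalid


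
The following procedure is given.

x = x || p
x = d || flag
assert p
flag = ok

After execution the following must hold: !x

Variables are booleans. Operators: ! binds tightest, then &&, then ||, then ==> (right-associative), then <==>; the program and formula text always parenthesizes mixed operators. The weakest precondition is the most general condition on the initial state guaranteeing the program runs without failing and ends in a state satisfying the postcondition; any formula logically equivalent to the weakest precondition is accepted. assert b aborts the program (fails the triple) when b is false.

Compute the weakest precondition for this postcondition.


Working backward. After the program, !x must hold.
Before flag := ok: !x
Before assert p: p && (!x)
Before x := d || flag: p && (!(d || flag))
Before x := x || p: p && (!(d || flag))
Answer: WP = p && (!(d || flag))


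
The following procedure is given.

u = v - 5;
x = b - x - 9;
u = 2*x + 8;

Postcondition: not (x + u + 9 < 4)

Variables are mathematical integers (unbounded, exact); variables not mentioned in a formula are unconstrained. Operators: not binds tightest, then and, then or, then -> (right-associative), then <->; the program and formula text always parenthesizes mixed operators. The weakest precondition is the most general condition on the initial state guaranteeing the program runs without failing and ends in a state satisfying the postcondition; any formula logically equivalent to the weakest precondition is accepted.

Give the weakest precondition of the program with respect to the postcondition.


Working backward. After the program, the postcondition not (x + u + 9 < 4) must hold; in canonical form it is not (u + x < -5).
Before u := 2*x + 8: not (3*x < -13)
Before x := b - x - 9: not (3*b < 3*x + 14)
Before u := v - 5: not (3*b < 3*x + 14)
Answer: WP = not (3*b < 3*x + 14)


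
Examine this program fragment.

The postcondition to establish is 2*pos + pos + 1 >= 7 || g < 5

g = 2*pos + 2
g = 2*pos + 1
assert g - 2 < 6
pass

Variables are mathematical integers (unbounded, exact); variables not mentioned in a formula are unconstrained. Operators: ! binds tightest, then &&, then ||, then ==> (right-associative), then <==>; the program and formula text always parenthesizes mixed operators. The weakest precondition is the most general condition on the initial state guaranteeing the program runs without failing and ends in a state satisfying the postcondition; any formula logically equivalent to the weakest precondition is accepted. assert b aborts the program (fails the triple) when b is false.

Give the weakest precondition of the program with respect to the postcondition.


Working backward. After the program, the postcondition 2*pos + pos + 1 >= 7 || g < 5 must hold; in canonical form it is 3*pos >= 6 || g < 5.
Before skip: 3*pos >= 6 || g < 5
Before assert g - 2 < 6: g < 8 && (3*pos >= 6 || g < 5)
Before g := 2*pos + 1: 2*pos < 7 && (3*pos >= 6 || 2*pos < 4)
Before g := 2*pos + 2: 2*pos < 7 && (3*pos >= 6 || 2*pos < 4)
Answer: WP = 2*pos < 7 && (3*pos >= 6 || 2*pos < 4)


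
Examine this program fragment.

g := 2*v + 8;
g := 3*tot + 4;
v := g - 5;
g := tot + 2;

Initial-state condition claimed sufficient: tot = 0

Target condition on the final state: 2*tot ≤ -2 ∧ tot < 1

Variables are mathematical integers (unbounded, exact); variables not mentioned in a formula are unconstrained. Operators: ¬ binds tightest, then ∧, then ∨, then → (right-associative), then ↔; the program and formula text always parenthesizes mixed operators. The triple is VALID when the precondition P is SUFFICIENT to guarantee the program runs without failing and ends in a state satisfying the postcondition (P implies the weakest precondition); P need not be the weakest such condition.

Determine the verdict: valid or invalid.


Working backward. After the program, 2*tot ≤ -2 ∧ tot < 1 must hold.
Before g := tot + 2: 2*tot ≤ -2 ∧ tot < 1
Before v := g - 5: 2*tot ≤ -2 ∧ tot < 1
Before g := 3*tot + 4: 2*tot ≤ -2 ∧ tot < 1
Before g := 2*v + 8: 2*tot ≤ -2 ∧ tot < 1
The weakest precondition is 2*tot ≤ -2 ∧ tot < 1.
Check whether tot = 0 implies it.
Countermodel: at the initial state tot = 0, the precondition holds but the weakest precondition fails.
Answer: invalid


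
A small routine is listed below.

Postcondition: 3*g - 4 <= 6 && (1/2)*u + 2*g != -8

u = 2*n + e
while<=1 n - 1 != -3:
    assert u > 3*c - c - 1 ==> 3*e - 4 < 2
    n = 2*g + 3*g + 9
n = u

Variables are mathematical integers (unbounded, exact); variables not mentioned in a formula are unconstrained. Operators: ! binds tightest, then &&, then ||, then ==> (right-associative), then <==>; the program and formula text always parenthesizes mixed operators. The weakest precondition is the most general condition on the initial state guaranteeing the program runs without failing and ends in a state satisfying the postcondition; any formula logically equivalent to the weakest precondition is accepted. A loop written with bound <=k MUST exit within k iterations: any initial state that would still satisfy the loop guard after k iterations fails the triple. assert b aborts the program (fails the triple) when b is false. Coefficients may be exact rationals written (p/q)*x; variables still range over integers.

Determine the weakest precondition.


Working backward. After the program, the postcondition 3*g - 4 <= 6 && (1/2)*u + 2*g != -8 must hold; in canonical form it is 3*g <= 10 && 2*g + (1/2)*u != -8.
Before n := u: 3*g <= 10 && 2*g + (1/2)*u != -8
Before the loop (bound <=1), unroll the exhaustion recursion (WP_0 = exit-now case; WP_j = one more guarded iteration, up to j = 1):
  WP_0: (!(n != -2)) && 3*g <= 10 && 2*g + (1/2)*u != -8
  WP_1: (n != -2 ==> ((u > 2*c - 1 ==> 3*e < 6) && (!(5*g != -11)) && 3*g <= 10 && 2*g + (1/2)*u != -8)) && ((!(n != -2)) ==> (3*g <= 10 && 2*g + (1/2)*u != -8))
So before the loop: (n != -2 ==> ((u > 2*c - 1 ==> 3*e < 6) && (!(5*g != -11)) && 3*g <= 10 && 2*g + (1/2)*u != -8)) && ((!(n != -2)) ==> (3*g <= 10 && 2*g + (1/2)*u != -8))
Before u := 2*n + e: (n != -2 ==> ((e + 2*n > 2*c - 1 ==> 3*e < 6) && (!(5*g != -11)) && 3*g <= 10 && (1/2)*e + 2*g + n != -8)) && ((!(n != -2)) ==> (3*g <= 10 && (1/2)*e + 2*g + n != -8))
Answer: WP = (n != -2 ==> ((e + 2*n > 2*c - 1 ==> 3*e < 6) && (!(5*g != -11)) && 3*g <= 10 && (1/2)*e + 2*g + n != -8)) && ((!(n != -2)) ==> (3*g <= 10 && (1/2)*e + 2*g + n != -8))


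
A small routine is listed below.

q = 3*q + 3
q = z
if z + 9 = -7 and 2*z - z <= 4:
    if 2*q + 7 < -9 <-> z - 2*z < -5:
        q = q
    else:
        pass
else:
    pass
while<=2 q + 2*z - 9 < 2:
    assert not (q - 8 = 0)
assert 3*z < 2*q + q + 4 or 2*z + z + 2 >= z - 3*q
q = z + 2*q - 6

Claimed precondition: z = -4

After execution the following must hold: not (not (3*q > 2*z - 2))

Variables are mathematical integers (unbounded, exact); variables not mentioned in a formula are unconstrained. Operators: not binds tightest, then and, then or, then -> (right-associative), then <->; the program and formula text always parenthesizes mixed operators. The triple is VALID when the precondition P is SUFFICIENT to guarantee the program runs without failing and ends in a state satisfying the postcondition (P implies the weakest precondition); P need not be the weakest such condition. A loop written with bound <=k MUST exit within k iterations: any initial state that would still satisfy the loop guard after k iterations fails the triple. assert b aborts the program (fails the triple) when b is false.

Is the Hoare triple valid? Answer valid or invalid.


Working backward. After the program, the postcondition not (not (3*q > 2*z - 2)) must hold; in canonical form it is 3*q > 2*z - 2.
Before q := z + 2*q - 6: 6*q + z > 16
Before assert 3*z < 2*q + q + 4 or 2*z + z + 2 >= z - 3*q: (3*z < 3*q + 4 or 3*q + 2*z >= -2) and 6*q + z > 16
Before the loop (bound <=2), unroll the exhaustion recursion (WP_0 = exit-now case; WP_j = one more guarded iteration, up to j = 2):
  WP_0: (not (q + 2*z < 11)) and (3*z < 3*q + 4 or 3*q + 2*z >= -2) and 6*q + z > 16
  WP_1: (q + 2*z < 11 -> ((not (q = 8)) and (not (q + 2*z < 11)) and (3*z < 3*q + 4 or 3*q + 2*z >= -2) and 6*q + z > 16)) and ((not (q + 2*z < 11)) -> ((3*z < 3*q + 4 or 3*q + 2*z >= -2) and 6*q + z > 16))
  WP_2: (q + 2*z < 11 -> ((not (q = 8)) and (q + 2*z < 11 -> ((not (q = 8)) and (not (q + 2*z < 11)) and (3*z < 3*q + 4 or 3*q + 2*z >= -2) and 6*q + z > 16)) and ((not (q + 2*z < 11)) -> ((3*z < 3*q + 4 or 3*q + 2*z >= -2) and 6*q + z > 16)))) and ((not (q + 2*z < 11)) -> ((3*z < 3*q + 4 or 3*q + 2*z >= -2) and 6*q + z > 16))
So before the loop: (q + 2*z < 11 -> ((not (q = 8)) and (q + 2*z < 11 -> ((not (q = 8)) and (not (q + 2*z < 11)) and (3*z < 3*q + 4 or 3*q + 2*z >= -2) and 6*q + z > 16)) and ((not (q + 2*z < 11)) -> ((3*z < 3*q + 4 or 3*q + 2*z >= -2) and 6*q + z > 16)))) and ((not (q + 2*z < 11)) -> ((3*z < 3*q + 4 or 3*q + 2*z >= -2) and 6*q + z > 16))
Then branch requires ((2*q < -16 <-> z > 5) -> ((q + 2*z < 11 -> ((not (q = 8)) and (q + 2*z < 11 -> ((not (q = 8)) and (not (q + 2*z < 11)) and (3*z < 3*q + 4 or 3*q + 2*z >= -2) and 6*q + z > 16)) and ((not (q + 2*z < 11)) -> ((3*z < 3*q + 4 or 3*q + 2*z >= -2) and 6*q + z > 16)))) and ((not (q + 2*z < 11)) -> ((3*z < 3*q + 4 or 3*q + 2*z >= -2) and 6*q + z > 16)))) and ((not (2*q < -16 <-> z > 5)) -> ((q + 2*z < 11 -> ((not (q = 8)) and (q + 2*z < 11 -> ((not (q = 8)) and (not (q + 2*z < 11)) and (3*z < 3*q + 4 or 3*q + 2*z >= -2) and 6*q + z > 16)) and ((not (q + 2*z < 11)) -> ((3*z < 3*q + 4 or 3*q + 2*z >= -2) and 6*q + z > 16)))) and ((not (q + 2*z < 11)) -> ((3*z < 3*q + 4 or 3*q + 2*z >= -2) and 6*q + z > 16)))); else branch requires (q + 2*z < 11 -> ((not (q = 8)) and (q + 2*z < 11 -> ((not (q = 8)) and (not (q + 2*z < 11)) and (3*z < 3*q + 4 or 3*q + 2*z >= -2) and 6*q + z > 16)) and ((not (q + 2*z < 11)) -> ((3*z < 3*q + 4 or 3*q + 2*z >= -2) and 6*q + z > 16)))) and ((not (q + 2*z < 11)) -> ((3*z < 3*q + 4 or 3*q + 2*z >= -2) and 6*q + z > 16)).
Before the if: ((z = -16 and z <= 4) -> (((2*q < -16 <-> z > 5) -> ((q + 2*z < 11 -> ((not (q = 8)) and (q + 2*z < 11 -> ((not (q = 8)) and (not (q + 2*z < 11)) and (3*z < 3*q + 4 or 3*q + 2*z >= -2) and 6*q + z > 16)) and ((not (q + 2*z < 11)) -> ((3*z < 3*q + 4 or 3*q + 2*z >= -2) and 6*q + z > 16)))) and ((not (q + 2*z < 11)) -> ((3*z < 3*q + 4 or 3*q + 2*z >= -2) and 6*q + z > 16)))) and ((not (2*q < -16 <-> z > 5)) -> ((q + 2*z < 11 -> ((not (q = 8)) and (q + 2*z < 11 -> ((not (q = 8)) and (not (q + 2*z < 11)) and (3*z < 3*q + 4 or 3*q + 2*z >= -2) and 6*q + z > 16)) and ((not (q + 2*z < 11)) -> ((3*z < 3*q + 4 or 3*q + 2*z >= -2) and 6*q + z > 16)))) and ((not (q + 2*z < 11)) -> ((3*z < 3*q + 4 or 3*q + 2*z >= -2) and 6*q + z > 16)))))) and ((not (z = -16 and z <= 4)) -> ((q + 2*z < 11 -> ((not (q = 8)) and (q + 2*z < 11 -> ((not (q = 8)) and (not (q + 2*z < 11)) and (3*z < 3*q + 4 or 3*q + 2*z >= -2) and 6*q + z > 16)) and ((not (q + 2*z < 11)) -> ((3*z < 3*q + 4 or 3*q + 2*z >= -2) and 6*q + z > 16)))) and ((not (q + 2*z < 11)) -> ((3*z < 3*q + 4 or 3*q + 2*z >= -2) and 6*q + z > 16))))
Before q := z: ((z = -16 and z <= 4) -> (((2*z < -16 <-> z > 5) -> ((3*z < 11 -> ((not (z = 8)) and (3*z < 11 -> ((not (z = 8)) and (not (3*z < 11)) and 7*z > 16)) and ((not (3*z < 11)) -> 7*z > 16))) and ((not (3*z < 11)) -> 7*z > 16))) and ((not (2*z < -16 <-> z > 5)) -> ((3*z < 11 -> ((not (z = 8)) and (3*z < 11 -> ((not (z = 8)) and (not (3*z < 11)) and 7*z > 16)) and ((not (3*z < 11)) -> 7*z > 16))) and ((not (3*z < 11)) -> 7*z > 16))))) and ((not (z = -16 and z <= 4)) -> ((3*z < 11 -> ((not (z = 8)) and (3*z < 11 -> ((not (z = 8)) and (not (3*z < 11)) and 7*z > 16)) and ((not (3*z < 11)) -> 7*z > 16))) and ((not (3*z < 11)) -> 7*z > 16)))
Before q := 3*q + 3: ((z = -16 and z <= 4) -> (((2*z < -16 <-> z > 5) -> ((3*z < 11 -> ((not (z = 8)) and (3*z < 11 -> ((not (z = 8)) and (not (3*z < 11)) and 7*z > 16)) and ((not (3*z < 11)) -> 7*z > 16))) and ((not (3*z < 11)) -> 7*z > 16))) and ((not (2*z < -16 <-> z > 5)) -> ((3*z < 11 -> ((not (z = 8)) and (3*z < 11 -> ((not (z = 8)) and (not (3*z < 11)) and 7*z > 16)) and ((not (3*z < 11)) -> 7*z > 16))) and ((not (3*z < 11)) -> 7*z > 16))))) and ((not (z = -16 and z <= 4)) -> ((3*z < 11 -> ((not (z = 8)) and (3*z < 11 -> ((not (z = 8)) and (not (3*z < 11)) and 7*z > 16)) and ((not (3*z < 11)) -> 7*z > 16))) and ((not (3*z < 11)) -> 7*z > 16)))
The weakest precondition is ((z = -16 and z <= 4) -> (((2*z < -16 <-> z > 5) -> ((3*z < 11 -> ((not (z = 8)) and (3*z < 11 -> ((not (z = 8)) and (not (3*z < 11)) and 7*z > 16)) and ((not (3*z < 11)) -> 7*z > 16))) and ((not (3*z < 11)) -> 7*z > 16))) and ((not (2*z < -16 <-> z > 5)) -> ((3*z < 11 -> ((not (z = 8)) and (3*z < 11 -> ((not (z = 8)) and (not (3*z < 11)) and 7*z > 16)) and ((not (3*z < 11)) -> 7*z > 16))) and ((not (3*z < 11)) -> 7*z > 16))))) and ((not (z = -16 and z <= 4)) -> ((3*z < 11 -> ((not (z = 8)) and (3*z < 11 -> ((not (z = 8)) and (not (3*z < 11)) and 7*z > 16)) and ((not (3*z < 11)) -> 7*z > 16))) and ((not (3*z < 11)) -> 7*z > 16))).
Check whether z = -4 implies it.
Countermodel: at the initial state z = -4, the precondition holds but the weakest precondition fails.
Answer: invalid


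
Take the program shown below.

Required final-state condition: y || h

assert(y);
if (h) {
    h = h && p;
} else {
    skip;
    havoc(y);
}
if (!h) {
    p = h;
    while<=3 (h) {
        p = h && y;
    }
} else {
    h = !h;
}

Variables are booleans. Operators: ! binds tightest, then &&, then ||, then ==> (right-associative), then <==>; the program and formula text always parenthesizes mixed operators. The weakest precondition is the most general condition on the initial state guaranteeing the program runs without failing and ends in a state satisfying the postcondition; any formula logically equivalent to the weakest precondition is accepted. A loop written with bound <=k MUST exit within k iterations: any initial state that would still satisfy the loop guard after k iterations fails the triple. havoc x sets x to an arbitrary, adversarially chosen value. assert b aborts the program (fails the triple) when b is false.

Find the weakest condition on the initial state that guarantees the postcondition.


Working backward. After the program, y || h must hold.
Then branch requires (h ==> ((h ==> ((h ==> ((!h) && (y || h))) && ((!h) ==> (y || h)))) && ((!h) ==> (y || h)))) && ((!h) ==> (y || h)); else branch requires y || (!h).
Before the if: ((!h) ==> ((h ==> ((h ==> ((h ==> ((!h) && (y || h))) && ((!h) ==> (y || h)))) && ((!h) ==> (y || h)))) && ((!h) ==> (y || h)))) && (h ==> (y || (!h)))
Then branch requires ((!(h && p)) ==> (((h && p) ==> (((h && p) ==> (((h && p) ==> ((!(h && p)) && (y || (h && p)))) && ((!(h && p)) ==> (y || (h && p))))) && ((!(h && p)) ==> (y || (h && p))))) && ((!(h && p)) ==> (y || (h && p))))) && ((h && p) ==> (y || (!(h && p)))); else branch requires ((!h) ==> (h ==> (h ==> (h ==> (!h))))) && ((!h) ==> ((h ==> ((h ==> ((!h) && ((!h) ==> h))) && ((!h) ==> h))) && ((!h) ==> h))) && (h ==> (!h)).
Before the if: (h ==> (((!(h && p)) ==> (((h && p) ==> (((h && p) ==> (((h && p) ==> ((!(h && p)) && (y || (h && p)))) && ((!(h && p)) ==> (y || (h && p))))) && ((!(h && p)) ==> (y || (h && p))))) && ((!(h && p)) ==> (y || (h && p))))) && ((h && p) ==> (y || (!(h && p)))))) && ((!h) ==> (((!h) ==> (h ==> (h ==> (h ==> (!h))))) && ((!h) ==> ((h ==> ((h ==> ((!h) && ((!h) ==> h))) && ((!h) ==> h))) && ((!h) ==> h))) && (h ==> (!h))))
Before assert y: y && (h ==> (((!(h && p)) ==> (((h && p) ==> (((h && p) ==> (((h && p) ==> ((!(h && p)) && (y || (h && p)))) && ((!(h && p)) ==> (y || (h && p))))) && ((!(h && p)) ==> (y || (h && p))))) && ((!(h && p)) ==> (y || (h && p))))) && ((h && p) ==> (y || (!(h && p)))))) && ((!h) ==> (((!h) ==> (h ==> (h ==> (h ==> (!h))))) && ((!h) ==> ((h ==> ((h ==> ((!h) && ((!h) ==> h))) && ((!h) ==> h))) && ((!h) ==> h))) && (h ==> (!h))))
Answer: WP = y && (h ==> (((!(h && p)) ==> (((h && p) ==> (((h && p) ==> (((h && p) ==> ((!(h && p)) && (y || (h && p)))) && ((!(h && p)) ==> (y || (h && p))))) && ((!(h && p)) ==> (y || (h && p))))) && ((!(h && p)) ==> (y || (h && p))))) && ((h && p) ==> (y || (!(h && p)))))) && ((!h) ==> (((!h) ==> (h ==> (h ==> (h ==> (!h))))) && ((!h) ==> ((h ==> ((h ==> ((!h) && ((!h) ==> h))) && ((!h) ==> h))) && ((!h) ==> h))) && (h ==> (!h))))


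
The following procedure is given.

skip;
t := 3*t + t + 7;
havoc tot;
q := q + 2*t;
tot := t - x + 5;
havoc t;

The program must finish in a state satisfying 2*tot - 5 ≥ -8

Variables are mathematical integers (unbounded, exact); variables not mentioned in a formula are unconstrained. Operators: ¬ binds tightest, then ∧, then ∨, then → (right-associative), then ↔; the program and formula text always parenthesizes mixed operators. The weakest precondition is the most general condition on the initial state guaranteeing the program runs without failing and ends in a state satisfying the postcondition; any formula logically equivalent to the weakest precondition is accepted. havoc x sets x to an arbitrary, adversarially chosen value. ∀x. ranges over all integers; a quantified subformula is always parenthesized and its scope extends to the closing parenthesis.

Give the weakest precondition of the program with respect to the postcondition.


Working backward. After the program, the postcondition 2*tot - 5 ≥ -8 must hold; in canonical form it is 2*tot ≥ -3.
Before havoc t: 2*tot ≥ -3
Before tot := t - x + 5: 2*t ≥ 2*x - 13
Before q := q + 2*t: 2*t ≥ 2*x - 13
Before havoc tot: 2*t ≥ 2*x - 13
Before t := 3*t + t + 7: 8*t ≥ 2*x - 27
Before skip: 8*t ≥ 2*x - 27
Answer: WP = 8*t ≥ 2*x - 27


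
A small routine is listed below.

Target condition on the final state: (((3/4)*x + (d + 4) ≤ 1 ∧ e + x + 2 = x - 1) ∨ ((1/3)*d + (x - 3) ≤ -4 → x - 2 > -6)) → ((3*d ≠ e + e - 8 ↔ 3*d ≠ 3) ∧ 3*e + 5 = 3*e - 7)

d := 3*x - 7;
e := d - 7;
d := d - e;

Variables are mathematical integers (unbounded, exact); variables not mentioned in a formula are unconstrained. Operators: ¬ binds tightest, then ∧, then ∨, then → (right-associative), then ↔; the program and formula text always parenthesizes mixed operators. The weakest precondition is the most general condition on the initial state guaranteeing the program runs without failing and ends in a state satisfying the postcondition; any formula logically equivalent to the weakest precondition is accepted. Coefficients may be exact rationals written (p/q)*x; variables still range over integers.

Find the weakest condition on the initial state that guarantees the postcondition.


Working backward. After the program, the postcondition (((3/4)*x + (d + 4) ≤ 1 ∧ e + x + 2 = x - 1) ∨ ((1/3)*d + (x - 3) ≤ -4 → x - 2 > -6)) → ((3*d ≠ e + e - 8 ↔ 3*d ≠ 3) ∧ 3*e + 5 = 3*e - 7) must hold; in canonical form it is ¬((d + (3/4)*x ≤ -3 ∧ e = -3) ∨ ((1/3)*d + x ≤ -1 → x > -4)).
Before d := d - e: ¬((d + (3/4)*x ≤ e - 3 ∧ e = -3) ∨ ((1/3)*d + x ≤ (1/3)*e - 1 → x > -4))
Before e := d - 7: ¬(((3/4)*x ≤ -10 ∧ d = 4) ∨ (x ≤ -10/3 → x > -4))
Before d := 3*x - 7: ¬(((3/4)*x ≤ -10 ∧ 3*x = 11) ∨ (x ≤ -10/3 → x > -4))
Answer: WP = ¬(((3/4)*x ≤ -10 ∧ 3*x = 11) ∨ (x ≤ -10/3 → x > -4))


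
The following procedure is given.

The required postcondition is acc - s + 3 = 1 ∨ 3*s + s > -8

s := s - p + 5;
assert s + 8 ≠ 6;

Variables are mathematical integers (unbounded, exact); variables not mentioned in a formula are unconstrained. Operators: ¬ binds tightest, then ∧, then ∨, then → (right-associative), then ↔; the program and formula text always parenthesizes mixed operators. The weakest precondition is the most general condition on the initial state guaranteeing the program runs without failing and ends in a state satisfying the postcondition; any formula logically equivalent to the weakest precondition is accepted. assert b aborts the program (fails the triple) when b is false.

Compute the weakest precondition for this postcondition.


Working backward. After the program, the postcondition acc - s + 3 = 1 ∨ 3*s + s > -8 must hold; in canonical form it is acc = s - 2 ∨ 4*s > -8.
Before assert s + 8 ≠ 6: s ≠ -2 ∧ (acc = s - 2 ∨ 4*s > -8)
Before s := s - p + 5: s ≠ p - 7 ∧ (acc + p = s + 3 ∨ 4*s > 4*p - 28)
Answer: WP = s ≠ p - 7 ∧ (acc + p = s + 3 ∨ 4*s > 4*p - 28)


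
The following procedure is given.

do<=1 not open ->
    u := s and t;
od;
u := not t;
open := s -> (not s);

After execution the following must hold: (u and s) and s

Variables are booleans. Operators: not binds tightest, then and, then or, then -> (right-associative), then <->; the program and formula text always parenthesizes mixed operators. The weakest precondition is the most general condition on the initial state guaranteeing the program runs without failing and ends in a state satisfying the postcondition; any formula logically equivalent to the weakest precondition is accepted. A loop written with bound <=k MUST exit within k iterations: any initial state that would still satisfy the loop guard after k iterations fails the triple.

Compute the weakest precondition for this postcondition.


Working backward. After the program, the postcondition (u and s) and s must hold; in canonical form it is u and s.
Before open := s -> (not s): u and s
Before u := not t: (not t) and s
Before the loop (bound <=1), unroll the exhaustion recursion (WP_0 = exit-now case; WP_j = one more guarded iteration, up to j = 1):
  WP_0: open and (not t) and s
  WP_1: ((not open) -> (open and (not t) and s)) and (open -> ((not t) and s))
So before the loop: ((not open) -> (open and (not t) and s)) and (open -> ((not t) and s))
Answer: WP = ((not open) -> (open and (not t) and s)) and (open -> ((not t) and s))


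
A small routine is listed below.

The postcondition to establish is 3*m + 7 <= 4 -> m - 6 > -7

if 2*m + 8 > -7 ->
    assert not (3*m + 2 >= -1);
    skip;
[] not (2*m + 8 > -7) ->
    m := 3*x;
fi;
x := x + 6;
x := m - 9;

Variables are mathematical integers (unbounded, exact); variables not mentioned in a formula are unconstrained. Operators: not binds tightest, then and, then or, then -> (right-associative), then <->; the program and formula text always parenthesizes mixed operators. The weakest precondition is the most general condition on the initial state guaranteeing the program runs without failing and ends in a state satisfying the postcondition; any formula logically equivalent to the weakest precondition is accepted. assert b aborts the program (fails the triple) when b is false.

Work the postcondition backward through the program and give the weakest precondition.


Working backward. After the program, the postcondition 3*m + 7 <= 4 -> m - 6 > -7 must hold; in canonical form it is 3*m <= -3 -> m > -1.
Before x := m - 9: 3*m <= -3 -> m > -1
Before x := x + 6: 3*m <= -3 -> m > -1
Then branch requires (not (3*m >= -3)) and (3*m <= -3 -> m > -1); else branch requires 9*x <= -3 -> 3*x > -1.
Before the if: (2*m > -15 -> ((not (3*m >= -3)) and (3*m <= -3 -> m > -1))) and ((not (2*m > -15)) -> (9*x <= -3 -> 3*x > -1))
Answer: WP = (2*m > -15 -> ((not (3*m >= -3)) and (3*m <= -3 -> m > -1))) and ((not (2*m > -15)) -> (9*x <= -3 -> 3*x > -1))


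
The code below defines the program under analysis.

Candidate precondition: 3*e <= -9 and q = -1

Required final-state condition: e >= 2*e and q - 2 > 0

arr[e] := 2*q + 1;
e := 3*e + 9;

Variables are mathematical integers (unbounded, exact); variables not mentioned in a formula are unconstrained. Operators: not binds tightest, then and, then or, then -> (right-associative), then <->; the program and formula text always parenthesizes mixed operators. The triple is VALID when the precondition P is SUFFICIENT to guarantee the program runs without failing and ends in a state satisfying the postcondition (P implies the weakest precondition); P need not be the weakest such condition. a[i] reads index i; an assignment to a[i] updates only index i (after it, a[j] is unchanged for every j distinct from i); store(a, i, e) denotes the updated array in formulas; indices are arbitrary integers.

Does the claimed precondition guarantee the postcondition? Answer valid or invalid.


Working backward. After the program, the postcondition e >= 2*e and q - 2 > 0 must hold; in canonical form it is e <= 0 and q > 2.
Before e := 3*e + 9: 3*e <= -9 and q > 2
Before arr[e] := 2*q + 1: 3*e <= -9 and q > 2
The weakest precondition is 3*e <= -9 and q > 2.
Check whether 3*e <= -9 and q = -1 implies it.
Countermodel: at the initial state e = -3, q = -1, the precondition holds but the weakest precondition fails.
Answer: invalid


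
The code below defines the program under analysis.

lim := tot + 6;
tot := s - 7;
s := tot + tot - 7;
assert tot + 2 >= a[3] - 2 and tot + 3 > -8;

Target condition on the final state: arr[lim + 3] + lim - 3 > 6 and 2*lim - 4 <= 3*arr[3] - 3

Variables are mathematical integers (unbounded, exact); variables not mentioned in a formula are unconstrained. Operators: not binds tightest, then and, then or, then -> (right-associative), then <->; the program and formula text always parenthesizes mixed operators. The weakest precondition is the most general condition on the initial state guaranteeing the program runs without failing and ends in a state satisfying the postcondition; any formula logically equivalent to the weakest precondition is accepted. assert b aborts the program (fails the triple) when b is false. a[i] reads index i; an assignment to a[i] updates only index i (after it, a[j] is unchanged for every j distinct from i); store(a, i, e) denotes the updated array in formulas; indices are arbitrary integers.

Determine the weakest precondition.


Working backward. After the program, the postcondition arr[lim + 3] + lim - 3 > 6 and 2*lim - 4 <= 3*arr[3] - 3 must hold; in canonical form it is arr[lim + 3] + lim > 9 and 2*lim <= 3*arr[3] + 1.
Before assert tot + 2 >= a[3] - 2 and tot + 3 > -8: tot >= a[3] - 4 and tot > -11 and arr[lim + 3] + lim > 9 and 2*lim <= 3*arr[3] + 1
Before s := tot + tot - 7: tot >= a[3] - 4 and tot > -11 and arr[lim + 3] + lim > 9 and 2*lim <= 3*arr[3] + 1
Before tot := s - 7: s >= a[3] + 3 and s > -4 and arr[lim + 3] + lim > 9 and 2*lim <= 3*arr[3] + 1
Before lim := tot + 6: s >= a[3] + 3 and s > -4 and arr[tot + 9] + tot > 3 and 2*tot <= 3*arr[3] - 11
Answer: WP = s >= a[3] + 3 and s > -4 and arr[tot + 9] + tot > 3 and 2*tot <= 3*arr[3] - 11


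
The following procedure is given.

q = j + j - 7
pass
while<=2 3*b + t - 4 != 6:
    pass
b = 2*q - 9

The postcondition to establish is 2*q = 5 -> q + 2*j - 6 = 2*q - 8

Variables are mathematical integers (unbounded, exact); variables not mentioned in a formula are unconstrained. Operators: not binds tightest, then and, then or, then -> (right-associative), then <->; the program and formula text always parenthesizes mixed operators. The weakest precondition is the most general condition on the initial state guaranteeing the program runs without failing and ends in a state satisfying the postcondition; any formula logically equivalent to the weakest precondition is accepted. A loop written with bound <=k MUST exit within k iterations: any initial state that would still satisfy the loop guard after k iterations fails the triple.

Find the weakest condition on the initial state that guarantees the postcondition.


Working backward. After the program, the postcondition 2*q = 5 -> q + 2*j - 6 = 2*q - 8 must hold; in canonical form it is 2*q = 5 -> 2*j = q - 2.
Before b := 2*q - 9: 2*q = 5 -> 2*j = q - 2
Before the loop (bound <=2), unroll the exhaustion recursion (WP_0 = exit-now case; WP_j = one more guarded iteration, up to j = 2):
  WP_0: (not (3*b + t != 10)) and (2*q = 5 -> 2*j = q - 2)
  WP_1: (3*b + t != 10 -> ((not (3*b + t != 10)) and (2*q = 5 -> 2*j = q - 2))) and ((not (3*b + t != 10)) -> (2*q = 5 -> 2*j = q - 2))
  WP_2: (3*b + t != 10 -> ((3*b + t != 10 -> ((not (3*b + t != 10)) and (2*q = 5 -> 2*j = q - 2))) and ((not (3*b + t != 10)) -> (2*q = 5 -> 2*j = q - 2)))) and ((not (3*b + t != 10)) -> (2*q = 5 -> 2*j = q - 2))
So before the loop: (3*b + t != 10 -> ((3*b + t != 10 -> ((not (3*b + t != 10)) and (2*q = 5 -> 2*j = q - 2))) and ((not (3*b + t != 10)) -> (2*q = 5 -> 2*j = q - 2)))) and ((not (3*b + t != 10)) -> (2*q = 5 -> 2*j = q - 2))
Before skip: (3*b + t != 10 -> ((3*b + t != 10 -> ((not (3*b + t != 10)) and (2*q = 5 -> 2*j = q - 2))) and ((not (3*b + t != 10)) -> (2*q = 5 -> 2*j = q - 2)))) and ((not (3*b + t != 10)) -> (2*q = 5 -> 2*j = q - 2))
Before q := j + j - 7: (3*b + t != 10 -> ((3*b + t != 10 -> ((not (3*b + t != 10)) and (not (4*j = 19)))) and ((not (3*b + t != 10)) -> (not (4*j = 19))))) and ((not (3*b + t != 10)) -> (not (4*j = 19)))
Answer: WP = (3*b + t != 10 -> ((3*b + t != 10 -> ((not (3*b + t != 10)) and (not (4*j = 19)))) and ((not (3*b + t != 10)) -> (not (4*j = 19))))) and ((not (3*b + t != 10)) -> (not (4*j = 19)))


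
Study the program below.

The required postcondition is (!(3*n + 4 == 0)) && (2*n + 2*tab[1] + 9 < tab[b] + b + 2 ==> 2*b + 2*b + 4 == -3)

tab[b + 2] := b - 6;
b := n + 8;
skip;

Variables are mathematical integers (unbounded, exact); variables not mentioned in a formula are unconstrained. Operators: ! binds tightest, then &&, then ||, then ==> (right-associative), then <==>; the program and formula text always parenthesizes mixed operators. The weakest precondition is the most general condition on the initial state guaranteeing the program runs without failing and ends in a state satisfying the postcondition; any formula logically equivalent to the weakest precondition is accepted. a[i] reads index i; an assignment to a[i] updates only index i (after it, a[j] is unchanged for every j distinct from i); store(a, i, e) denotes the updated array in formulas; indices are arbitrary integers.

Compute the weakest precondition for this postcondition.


Working backward. After the program, the postcondition (!(3*n + 4 == 0)) && (2*n + 2*tab[1] + 9 < tab[b] + b + 2 ==> 2*b + 2*b + 4 == -3) must hold; in canonical form it is (!(3*n == -4)) && (2*tab[1] + 2*n < tab[b] + b - 7 ==> 4*b == -7).
Before skip: (!(3*n == -4)) && (2*tab[1] + 2*n < tab[b] + b - 7 ==> 4*b == -7)
Before b := n + 8: (!(3*n == -4)) && (2*tab[1] + n < tab[n + 8] + 1 ==> 4*n == -39)
Before tab[b + 2] := b - 6: (!(3*n == -4)) && (2*store(tab, b + 2, b - 6)[1] + n < store(tab, b + 2, b - 6)[n + 8] + 1 ==> 4*n == -39)
Answer: WP = (!(3*n == -4)) && (2*store(tab, b + 2, b - 6)[1] + n < store(tab, b + 2, b - 6)[n + 8] + 1 ==> 4*n == -39)


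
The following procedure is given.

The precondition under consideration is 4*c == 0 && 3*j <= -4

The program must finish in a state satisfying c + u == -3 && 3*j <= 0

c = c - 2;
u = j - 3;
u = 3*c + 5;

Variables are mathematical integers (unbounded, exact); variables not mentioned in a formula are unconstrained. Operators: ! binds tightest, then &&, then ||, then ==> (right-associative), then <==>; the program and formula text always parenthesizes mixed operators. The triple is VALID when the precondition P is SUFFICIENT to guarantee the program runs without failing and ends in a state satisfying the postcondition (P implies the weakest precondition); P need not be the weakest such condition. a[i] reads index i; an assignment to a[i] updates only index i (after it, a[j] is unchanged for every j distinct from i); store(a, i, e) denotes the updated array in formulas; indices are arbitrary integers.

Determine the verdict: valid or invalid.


Working backward. After the program, c + u == -3 && 3*j <= 0 must hold.
Before u := 3*c + 5: 4*c == -8 && 3*j <= 0
Before u := j - 3: 4*c == -8 && 3*j <= 0
Before c := c - 2: 4*c == 0 && 3*j <= 0
The weakest precondition is 4*c == 0 && 3*j <= 0.
Check whether 4*c == 0 && 3*j <= -4 implies it.
Every state satisfying the precondition satisfies the weakest precondition: the implication holds.
Answer: valid


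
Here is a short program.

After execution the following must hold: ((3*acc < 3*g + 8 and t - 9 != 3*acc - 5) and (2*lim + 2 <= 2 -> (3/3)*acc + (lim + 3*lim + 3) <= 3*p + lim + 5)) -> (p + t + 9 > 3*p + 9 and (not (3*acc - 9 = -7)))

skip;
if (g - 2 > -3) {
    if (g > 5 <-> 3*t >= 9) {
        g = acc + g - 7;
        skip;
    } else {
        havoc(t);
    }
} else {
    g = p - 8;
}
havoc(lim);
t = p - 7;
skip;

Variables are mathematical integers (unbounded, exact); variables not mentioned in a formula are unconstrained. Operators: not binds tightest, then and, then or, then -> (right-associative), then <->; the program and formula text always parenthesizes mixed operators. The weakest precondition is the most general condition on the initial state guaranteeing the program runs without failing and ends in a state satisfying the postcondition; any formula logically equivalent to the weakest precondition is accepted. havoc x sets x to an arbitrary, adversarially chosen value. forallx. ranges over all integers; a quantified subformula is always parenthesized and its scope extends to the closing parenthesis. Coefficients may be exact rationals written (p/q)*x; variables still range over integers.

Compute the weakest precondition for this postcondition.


Working backward. After the program, the postcondition ((3*acc < 3*g + 8 and t - 9 != 3*acc - 5) and (2*lim + 2 <= 2 -> (3/3)*acc + (lim + 3*lim + 3) <= 3*p + lim + 5)) -> (p + t + 9 > 3*p + 9 and (not (3*acc - 9 = -7))) must hold; in canonical form it is (3*acc < 3*g + 8 and t != 3*acc + 4 and (2*lim <= 0 -> acc + 3*lim <= 3*p + 2)) -> (t > 2*p and (not (3*acc = 2))).
Before skip: (3*acc < 3*g + 8 and t != 3*acc + 4 and (2*lim <= 0 -> acc + 3*lim <= 3*p + 2)) -> (t > 2*p and (not (3*acc = 2)))
Before t := p - 7: (3*acc < 3*g + 8 and p != 3*acc + 11 and (2*lim <= 0 -> acc + 3*lim <= 3*p + 2)) -> (p < -7 and (not (3*acc = 2)))
Before havoc lim: forall lim_1. ((3*acc < 3*g + 8 and p != 3*acc + 11 and (2*lim_1 <= 0 -> acc + 3*lim_1 <= 3*p + 2)) -> (p < -7 and (not (3*acc = 2))))
Then branch requires ((g > 5 <-> 3*t >= 9) -> (forall lim_1. ((3*g > 13 and p != 3*acc + 11 and (2*lim_1 <= 0 -> acc + 3*lim_1 <= 3*p + 2)) -> (p < -7 and (not (3*acc = 2)))))) and ((not (g > 5 <-> 3*t >= 9)) -> (forall lim_1. ((3*acc < 3*g + 8 and p != 3*acc + 11 and (2*lim_1 <= 0 -> acc + 3*lim_1 <= 3*p + 2)) -> (p < -7 and (not (3*acc = 2)))))); else branch requires forall lim_1. ((3*acc < 3*p - 16 and p != 3*acc + 11 and (2*lim_1 <= 0 -> acc + 3*lim_1 <= 3*p + 2)) -> (p < -7 and (not (3*acc = 2)))).
Before the if: (g > -1 -> (((g > 5 <-> 3*t >= 9) -> (forall lim_1. ((3*g > 13 and p != 3*acc + 11 and (2*lim_1 <= 0 -> acc + 3*lim_1 <= 3*p + 2)) -> (p < -7 and (not (3*acc = 2)))))) and ((not (g > 5 <-> 3*t >= 9)) -> (forall lim_1. ((3*acc < 3*g + 8 and p != 3*acc + 11 and (2*lim_1 <= 0 -> acc + 3*lim_1 <= 3*p + 2)) -> (p < -7 and (not (3*acc = 2)))))))) and ((not (g > -1)) -> (forall lim_1. ((3*acc < 3*p - 16 and p != 3*acc + 11 and (2*lim_1 <= 0 -> acc + 3*lim_1 <= 3*p + 2)) -> (p < -7 and (not (3*acc = 2))))))
Before skip: (g > -1 -> (((g > 5 <-> 3*t >= 9) -> (forall lim_1. ((3*g > 13 and p != 3*acc + 11 and (2*lim_1 <= 0 -> acc + 3*lim_1 <= 3*p + 2)) -> (p < -7 and (not (3*acc = 2)))))) and ((not (g > 5 <-> 3*t >= 9)) -> (forall lim_1. ((3*acc < 3*g + 8 and p != 3*acc + 11 and (2*lim_1 <= 0 -> acc + 3*lim_1 <= 3*p + 2)) -> (p < -7 and (not (3*acc = 2)))))))) and ((not (g > -1)) -> (forall lim_1. ((3*acc < 3*p - 16 and p != 3*acc + 11 and (2*lim_1 <= 0 -> acc + 3*lim_1 <= 3*p + 2)) -> (p < -7 and (not (3*acc = 2))))))
Answer: WP = (g > -1 -> (((g > 5 <-> 3*t >= 9) -> (forall lim_1. ((3*g > 13 and p != 3*acc + 11 and (2*lim_1 <= 0 -> acc + 3*lim_1 <= 3*p + 2)) -> (p < -7 and (not (3*acc = 2)))))) and ((not (g > 5 <-> 3*t >= 9)) -> (forall lim_1. ((3*acc < 3*g + 8 and p != 3*acc + 11 and (2*lim_1 <= 0 -> acc + 3*lim_1 <= 3*p + 2)) -> (p < -7 and (not (3*acc = 2)))))))) and ((not (g > -1)) -> (forall lim_1. ((3*acc < 3*p - 16 and p != 3*acc + 11 and (2*lim_1 <= 0 -> acc + 3*lim_1 <= 3*p + 2)) -> (p < -7 and (not (3*acc = 2))))))
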